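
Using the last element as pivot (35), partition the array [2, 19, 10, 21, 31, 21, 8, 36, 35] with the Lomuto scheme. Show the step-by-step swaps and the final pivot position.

Lomuto partition with pivot = 35:

Initial array: [2, 19, 10, 21, 31, 21, 8, 36, 35]

arr[0]=2 <= 35: swap with position 0, array becomes [2, 19, 10, 21, 31, 21, 8, 36, 35]
arr[1]=19 <= 35: swap with position 1, array becomes [2, 19, 10, 21, 31, 21, 8, 36, 35]
arr[2]=10 <= 35: swap with position 2, array becomes [2, 19, 10, 21, 31, 21, 8, 36, 35]
arr[3]=21 <= 35: swap with position 3, array becomes [2, 19, 10, 21, 31, 21, 8, 36, 35]
arr[4]=31 <= 35: swap with position 4, array becomes [2, 19, 10, 21, 31, 21, 8, 36, 35]
arr[5]=21 <= 35: swap with position 5, array becomes [2, 19, 10, 21, 31, 21, 8, 36, 35]
arr[6]=8 <= 35: swap with position 6, array becomes [2, 19, 10, 21, 31, 21, 8, 36, 35]
arr[7]=36 > 35: no swap

Place pivot at position 7: [2, 19, 10, 21, 31, 21, 8, 35, 36]
Pivot position: 7

After partitioning with pivot 35, the array becomes [2, 19, 10, 21, 31, 21, 8, 35, 36]. The pivot is placed at index 7. All elements to the left of the pivot are <= 35, and all elements to the right are > 35.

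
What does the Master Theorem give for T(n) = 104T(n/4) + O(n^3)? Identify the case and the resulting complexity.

Master Theorem for T(n) = 104T(n/4) + O(n^3):

a = 104, b = 4, c = 3
log_b(a) = log_4(104) = 3.3502

Case 1: c = 3 < log_4(104) = 3.3502
T(n) = O(n^(log_4 104))

For T(n) = 104T(n/4) + O(n^3): log_4(104) = 3.3502. This is Case 1 of the Master Theorem (c < log_b(a), work dominated by leaves), giving O(n^(log_4 104)).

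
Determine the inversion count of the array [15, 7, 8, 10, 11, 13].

Finding inversions in [15, 7, 8, 10, 11, 13]:

(0, 1): arr[0]=15 > arr[1]=7
(0, 2): arr[0]=15 > arr[2]=8
(0, 3): arr[0]=15 > arr[3]=10
(0, 4): arr[0]=15 > arr[4]=11
(0, 5): arr[0]=15 > arr[5]=13

Total inversions: 5

The array has 5 inversion(s): (0,1), (0,2), (0,3), (0,4), (0,5). Each pair (i,j) satisfies i < j and arr[i] > arr[j].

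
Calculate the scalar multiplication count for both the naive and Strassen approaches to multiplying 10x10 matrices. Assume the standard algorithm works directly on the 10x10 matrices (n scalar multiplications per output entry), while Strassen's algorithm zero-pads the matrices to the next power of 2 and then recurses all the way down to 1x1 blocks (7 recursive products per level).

Matrix multiplication for 10x10 matrices:

Strassen's algorithm requires power-of-2 dimensions. Pad 10x10 to 16x16 (next power of 2).

Standard algorithm: 10^3 = 1000 multiplications
Strassen's algorithm: 7^(log2(16)) = 7^4 = 2401 multiplications
Difference: 1000 - 2401 = -1401 (Strassen uses MORE here due to padding overhead — for small or just-over-power-of-2 n, padding can outweigh the per-level savings)

Standard: 1000 multiplications (10^3). Strassen: 2401 multiplications (7^4, after padding to 16x16). Strassen reduces 8 recursive multiplications to 7 at each level.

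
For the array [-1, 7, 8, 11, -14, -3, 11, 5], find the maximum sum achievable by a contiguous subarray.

Using Kadane's algorithm on [-1, 7, 8, 11, -14, -3, 11, 5]:

Scanning through the array:
Position 1 (value 7): max_ending_here = 7, max_so_far = 7
Position 2 (value 8): max_ending_here = 15, max_so_far = 15
Position 3 (value 11): max_ending_here = 26, max_so_far = 26
Position 4 (value -14): max_ending_here = 12, max_so_far = 26
Position 5 (value -3): max_ending_here = 9, max_so_far = 26
Position 6 (value 11): max_ending_here = 20, max_so_far = 26
Position 7 (value 5): max_ending_here = 25, max_so_far = 26

Maximum subarray: [7, 8, 11]
Maximum sum: 26

The maximum subarray is [7, 8, 11] with sum 26. This subarray runs from index 1 to index 3.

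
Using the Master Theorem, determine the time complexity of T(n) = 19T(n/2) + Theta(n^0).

Master Theorem for T(n) = 19T(n/2) + O(n^0):

a = 19, b = 2, c = 0
log_b(a) = log_2(19) = 4.2479

Case 1: c = 0 < log_2(19) = 4.2479
T(n) = O(n^(log_2 19))

For T(n) = 19T(n/2) + O(n^0): log_2(19) = 4.2479. This is Case 1 of the Master Theorem (c < log_b(a), work dominated by leaves), giving O(n^(log_2 19)).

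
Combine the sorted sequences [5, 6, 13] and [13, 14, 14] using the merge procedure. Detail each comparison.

Merging process:

Compare 5 vs 13: take 5 from left. Merged: [5]
Compare 6 vs 13: take 6 from left. Merged: [5, 6]
Compare 13 vs 13: take 13 from left. Merged: [5, 6, 13]
Append remaining from right: [13, 14, 14]. Merged: [5, 6, 13, 13, 14, 14]

Final merged array: [5, 6, 13, 13, 14, 14]
Total comparisons: 3

The merged array is [5, 6, 13, 13, 14, 14], requiring 3 comparisons. The merge step runs in O(n) time where n is the total number of elements.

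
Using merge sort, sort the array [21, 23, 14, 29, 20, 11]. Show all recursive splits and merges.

Merge sort trace:

Split: [21, 23, 14, 29, 20, 11] -> [21, 23, 14] and [29, 20, 11]
  Split: [21, 23, 14] -> [21] and [23, 14]
    Split: [23, 14] -> [23] and [14]
    Merge: [23] + [14] -> [14, 23]
  Merge: [21] + [14, 23] -> [14, 21, 23]
  Split: [29, 20, 11] -> [29] and [20, 11]
    Split: [20, 11] -> [20] and [11]
    Merge: [20] + [11] -> [11, 20]
  Merge: [29] + [11, 20] -> [11, 20, 29]
Merge: [14, 21, 23] + [11, 20, 29] -> [11, 14, 20, 21, 23, 29]

Final sorted array: [11, 14, 20, 21, 23, 29]

The merge sort proceeds by recursively splitting the array and merging sorted halves.
After all merges, the sorted array is [11, 14, 20, 21, 23, 29].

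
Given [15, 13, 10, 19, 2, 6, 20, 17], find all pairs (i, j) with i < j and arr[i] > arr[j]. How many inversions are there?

Finding inversions in [15, 13, 10, 19, 2, 6, 20, 17]:

(0, 1): arr[0]=15 > arr[1]=13
(0, 2): arr[0]=15 > arr[2]=10
(0, 4): arr[0]=15 > arr[4]=2
(0, 5): arr[0]=15 > arr[5]=6
(1, 2): arr[1]=13 > arr[2]=10
(1, 4): arr[1]=13 > arr[4]=2
(1, 5): arr[1]=13 > arr[5]=6
(2, 4): arr[2]=10 > arr[4]=2
(2, 5): arr[2]=10 > arr[5]=6
(3, 4): arr[3]=19 > arr[4]=2
(3, 5): arr[3]=19 > arr[5]=6
(3, 7): arr[3]=19 > arr[7]=17
(6, 7): arr[6]=20 > arr[7]=17

Total inversions: 13

The array has 13 inversion(s): (0,1), (0,2), (0,4), (0,5), (1,2), (1,4), (1,5), (2,4), (2,5), (3,4), (3,5), (3,7), (6,7). Each pair (i,j) satisfies i < j and arr[i] > arr[j].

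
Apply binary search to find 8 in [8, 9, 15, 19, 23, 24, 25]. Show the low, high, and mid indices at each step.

Binary search for 8 in [8, 9, 15, 19, 23, 24, 25]:

lo=0, hi=6, mid=3, arr[mid]=19 -> 19 > 8, search left half
lo=0, hi=2, mid=1, arr[mid]=9 -> 9 > 8, search left half
lo=0, hi=0, mid=0, arr[mid]=8 -> Found target at index 0!

Binary search finds 8 at index 0 after 3 comparisons. The search repeatedly halves the search space by comparing with the middle element.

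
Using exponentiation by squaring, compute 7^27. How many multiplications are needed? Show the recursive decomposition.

Computing 7^27 by squaring (build up from 7^1; each line after the first costs one multiplication):

7^1 = 7
7^2 = (7^1)^2 = 7^2 = 49
7^3 = 7 * 7^2 = 7 * 49 = 343
7^6 = (7^3)^2 = 343^2 = 117649
7^12 = (7^6)^2 = 117649^2 = 13841287201
7^13 = 7 * 7^12 = 7 * 13841287201 = 96889010407
7^26 = (7^13)^2 = 96889010407^2 = 9387480337647754305649
7^27 = 7 * 7^26 = 7 * 9387480337647754305649 = 65712362363534280139543

Result: 65712362363534280139543
Multiplications needed: 7 (7 lines after 7^1)

7^27 = 65712362363534280139543. Using exponentiation by squaring, this requires 7 multiplications. The key idea: if the exponent is even, square the half-power; if odd, multiply by the base once.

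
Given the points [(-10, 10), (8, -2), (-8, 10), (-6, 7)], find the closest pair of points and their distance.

Computing all pairwise distances among 4 points:

d((-10, 10), (8, -2)) = 21.6333
d((-10, 10), (-8, 10)) = 2.0 <-- minimum
d((-10, 10), (-6, 7)) = 5.0
d((8, -2), (-8, 10)) = 20.0
d((8, -2), (-6, 7)) = 16.6433
d((-8, 10), (-6, 7)) = 3.6056

Closest pair: (-10, 10) and (-8, 10) with distance 2.0

The closest pair is (-10, 10) and (-8, 10) with Euclidean distance 2.0. For 4 points, brute-force pairwise comparison is shown above. For large n, the divide-and-conquer algorithm (sort by x, recurse on halves, check the dividing strip) achieves O(n log n).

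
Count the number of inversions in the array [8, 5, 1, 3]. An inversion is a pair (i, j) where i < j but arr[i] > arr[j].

Finding inversions in [8, 5, 1, 3]:

(0, 1): arr[0]=8 > arr[1]=5
(0, 2): arr[0]=8 > arr[2]=1
(0, 3): arr[0]=8 > arr[3]=3
(1, 2): arr[1]=5 > arr[2]=1
(1, 3): arr[1]=5 > arr[3]=3

Total inversions: 5

The array has 5 inversion(s): (0,1), (0,2), (0,3), (1,2), (1,3). Each pair (i,j) satisfies i < j and arr[i] > arr[j].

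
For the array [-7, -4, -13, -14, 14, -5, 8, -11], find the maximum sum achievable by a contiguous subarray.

Using Kadane's algorithm on [-7, -4, -13, -14, 14, -5, 8, -11]:

Scanning through the array:
Position 1 (value -4): max_ending_here = -4, max_so_far = -4
Position 2 (value -13): max_ending_here = -13, max_so_far = -4
Position 3 (value -14): max_ending_here = -14, max_so_far = -4
Position 4 (value 14): max_ending_here = 14, max_so_far = 14
Position 5 (value -5): max_ending_here = 9, max_so_far = 14
Position 6 (value 8): max_ending_here = 17, max_so_far = 17
Position 7 (value -11): max_ending_here = 6, max_so_far = 17

Maximum subarray: [14, -5, 8]
Maximum sum: 17

The maximum subarray is [14, -5, 8] with sum 17. This subarray runs from index 4 to index 6.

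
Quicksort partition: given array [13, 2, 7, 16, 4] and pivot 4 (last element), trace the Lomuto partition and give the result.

Lomuto partition with pivot = 4:

Initial array: [13, 2, 7, 16, 4]

arr[0]=13 > 4: no swap
arr[1]=2 <= 4: swap with position 0, array becomes [2, 13, 7, 16, 4]
arr[2]=7 > 4: no swap
arr[3]=16 > 4: no swap

Place pivot at position 1: [2, 4, 7, 16, 13]
Pivot position: 1

After partitioning with pivot 4, the array becomes [2, 4, 7, 16, 13]. The pivot is placed at index 1. All elements to the left of the pivot are <= 4, and all elements to the right are > 4.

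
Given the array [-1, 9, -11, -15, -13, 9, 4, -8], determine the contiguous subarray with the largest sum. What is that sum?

Using Kadane's algorithm on [-1, 9, -11, -15, -13, 9, 4, -8]:

Scanning through the array:
Position 1 (value 9): max_ending_here = 9, max_so_far = 9
Position 2 (value -11): max_ending_here = -2, max_so_far = 9
Position 3 (value -15): max_ending_here = -15, max_so_far = 9
Position 4 (value -13): max_ending_here = -13, max_so_far = 9
Position 5 (value 9): max_ending_here = 9, max_so_far = 9
Position 6 (value 4): max_ending_here = 13, max_so_far = 13
Position 7 (value -8): max_ending_here = 5, max_so_far = 13

Maximum subarray: [9, 4]
Maximum sum: 13

The maximum subarray is [9, 4] with sum 13. This subarray runs from index 5 to index 6.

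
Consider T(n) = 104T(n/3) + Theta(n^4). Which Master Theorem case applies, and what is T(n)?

Master Theorem for T(n) = 104T(n/3) + O(n^4):

a = 104, b = 3, c = 4
log_b(a) = log_3(104) = 4.2275

Case 1: c = 4 < log_3(104) = 4.2275
T(n) = O(n^(log_3 104))

For T(n) = 104T(n/3) + O(n^4): log_3(104) = 4.2275. This is Case 1 of the Master Theorem (c < log_b(a), work dominated by leaves), giving O(n^(log_3 104)).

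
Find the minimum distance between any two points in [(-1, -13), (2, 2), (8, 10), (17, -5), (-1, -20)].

Computing all pairwise distances among 5 points:

d((-1, -13), (2, 2)) = 15.2971
d((-1, -13), (8, 10)) = 24.6982
d((-1, -13), (17, -5)) = 19.6977
d((-1, -13), (-1, -20)) = 7.0 <-- minimum
d((2, 2), (8, 10)) = 10.0
d((2, 2), (17, -5)) = 16.5529
d((2, 2), (-1, -20)) = 22.2036
d((8, 10), (17, -5)) = 17.4929
d((8, 10), (-1, -20)) = 31.3209
d((17, -5), (-1, -20)) = 23.4307

Closest pair: (-1, -13) and (-1, -20) with distance 7.0

The closest pair is (-1, -13) and (-1, -20) with Euclidean distance 7.0. For 5 points, brute-force pairwise comparison is shown above. For large n, the divide-and-conquer algorithm (sort by x, recurse on halves, check the dividing strip) achieves O(n log n).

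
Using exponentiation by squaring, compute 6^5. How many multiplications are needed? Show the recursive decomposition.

Computing 6^5 by squaring (build up from 6^1; each line after the first costs one multiplication):

6^1 = 6
6^2 = (6^1)^2 = 6^2 = 36
6^4 = (6^2)^2 = 36^2 = 1296
6^5 = 6 * 6^4 = 6 * 1296 = 7776

Result: 7776
Multiplications needed: 3 (3 lines after 6^1)

6^5 = 7776. Using exponentiation by squaring, this requires 3 multiplications. The key idea: if the exponent is even, square the half-power; if odd, multiply by the base once.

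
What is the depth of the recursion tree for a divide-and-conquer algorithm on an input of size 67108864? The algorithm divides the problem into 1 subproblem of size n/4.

For divide and conquer with division factor 4:

Problem sizes at each level:
Level 0: 67108864
Level 1: 16777216
Level 2: 4194304
Level 3: 1048576
Level 4: 262144
Level 5: 65536
Level 6: 16384
Level 7: 4096
Level 8: 1024
Level 9: 256
Level 10: 64
Level 11: 16
Level 12: 4
Level 13: 1

The root is level 0 and the size-1 base case is level 13 (the tree spans levels 0 through 13, i.e. 14 levels counting the root), so the depth is the number of divisions: log_4(67108864) = 13

The recursion tree depth is log_4(67108864) = 13. At each level, the problem size is divided by 4, so it takes 13 divisions to reduce to a base case of size 1. The algorithm makes 1 recursive call at each level.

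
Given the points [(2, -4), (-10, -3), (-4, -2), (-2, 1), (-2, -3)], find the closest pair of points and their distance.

Computing all pairwise distances among 5 points:

d((2, -4), (-10, -3)) = 12.0416
d((2, -4), (-4, -2)) = 6.3246
d((2, -4), (-2, 1)) = 6.4031
d((2, -4), (-2, -3)) = 4.1231
d((-10, -3), (-4, -2)) = 6.0828
d((-10, -3), (-2, 1)) = 8.9443
d((-10, -3), (-2, -3)) = 8.0
d((-4, -2), (-2, 1)) = 3.6056
d((-4, -2), (-2, -3)) = 2.2361 <-- minimum
d((-2, 1), (-2, -3)) = 4.0

Closest pair: (-4, -2) and (-2, -3) with distance 2.2361

The closest pair is (-4, -2) and (-2, -3) with Euclidean distance 2.2361. For 5 points, brute-force pairwise comparison is shown above. For large n, the divide-and-conquer algorithm (sort by x, recurse on halves, check the dividing strip) achieves O(n log n).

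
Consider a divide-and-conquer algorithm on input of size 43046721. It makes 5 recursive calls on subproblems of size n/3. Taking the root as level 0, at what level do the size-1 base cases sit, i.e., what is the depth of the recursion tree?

For divide and conquer with division factor 3:

Problem sizes at each level:
Level 0: 43046721
Level 1: 14348907
Level 2: 4782969
Level 3: 1594323
Level 4: 531441
Level 5: 177147
Level 6: 59049
Level 7: 19683
Level 8: 6561
Level 9: 2187
Level 10: 729
Level 11: 243
Level 12: 81
Level 13: 27
Level 14: 9
Level 15: 3
Level 16: 1

The root is level 0 and the size-1 base case is level 16 (the tree spans levels 0 through 16, i.e. 17 levels counting the root), so the depth is the number of divisions: log_3(43046721) = 16

The recursion tree depth is log_3(43046721) = 16. At each level, the problem size is divided by 3, so it takes 16 divisions to reduce to a base case of size 1. The algorithm makes 5 recursive calls at each level.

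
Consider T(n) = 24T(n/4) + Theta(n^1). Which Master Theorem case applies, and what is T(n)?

Master Theorem for T(n) = 24T(n/4) + O(n^1):

a = 24, b = 4, c = 1
log_b(a) = log_4(24) = 2.2925

Case 1: c = 1 < log_4(24) = 2.2925
T(n) = O(n^(log_4 24))

For T(n) = 24T(n/4) + O(n^1): log_4(24) = 2.2925. This is Case 1 of the Master Theorem (c < log_b(a), work dominated by leaves), giving O(n^(log_4 24)).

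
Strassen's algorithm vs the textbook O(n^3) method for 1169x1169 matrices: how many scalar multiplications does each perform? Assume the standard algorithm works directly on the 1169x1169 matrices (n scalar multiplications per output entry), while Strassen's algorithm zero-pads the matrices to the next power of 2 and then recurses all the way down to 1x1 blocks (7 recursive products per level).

Matrix multiplication for 1169x1169 matrices:

Strassen's algorithm requires power-of-2 dimensions. Pad 1169x1169 to 2048x2048 (next power of 2).

Standard algorithm: 1169^3 = 1597509809 multiplications
Strassen's algorithm: 7^(log2(2048)) = 7^11 = 1977326743 multiplications
Difference: 1597509809 - 1977326743 = -379816934 (Strassen uses MORE here due to padding overhead — for small or just-over-power-of-2 n, padding can outweigh the per-level savings)

Standard: 1597509809 multiplications (1169^3). Strassen: 1977326743 multiplications (7^11, after padding to 2048x2048). Strassen reduces 8 recursive multiplications to 7 at each level.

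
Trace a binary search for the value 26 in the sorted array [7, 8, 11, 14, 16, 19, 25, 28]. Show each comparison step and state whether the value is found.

Binary search for 26 in [7, 8, 11, 14, 16, 19, 25, 28]:

lo=0, hi=7, mid=3, arr[mid]=14 -> 14 < 26, search right half
lo=4, hi=7, mid=5, arr[mid]=19 -> 19 < 26, search right half
lo=6, hi=7, mid=6, arr[mid]=25 -> 25 < 26, search right half
lo=7, hi=7, mid=7, arr[mid]=28 -> 28 > 26, search left half
lo=7 > hi=6, target 26 not found

Binary search determines that 26 is not in the array after 4 comparisons. The search space was exhausted without finding the target.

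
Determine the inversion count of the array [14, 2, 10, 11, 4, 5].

Finding inversions in [14, 2, 10, 11, 4, 5]:

(0, 1): arr[0]=14 > arr[1]=2
(0, 2): arr[0]=14 > arr[2]=10
(0, 3): arr[0]=14 > arr[3]=11
(0, 4): arr[0]=14 > arr[4]=4
(0, 5): arr[0]=14 > arr[5]=5
(2, 4): arr[2]=10 > arr[4]=4
(2, 5): arr[2]=10 > arr[5]=5
(3, 4): arr[3]=11 > arr[4]=4
(3, 5): arr[3]=11 > arr[5]=5

Total inversions: 9

The array has 9 inversion(s): (0,1), (0,2), (0,3), (0,4), (0,5), (2,4), (2,5), (3,4), (3,5). Each pair (i,j) satisfies i < j and arr[i] > arr[j].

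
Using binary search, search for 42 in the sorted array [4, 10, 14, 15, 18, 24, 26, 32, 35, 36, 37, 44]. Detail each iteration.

Binary search for 42 in [4, 10, 14, 15, 18, 24, 26, 32, 35, 36, 37, 44]:

lo=0, hi=11, mid=5, arr[mid]=24 -> 24 < 42, search right half
lo=6, hi=11, mid=8, arr[mid]=35 -> 35 < 42, search right half
lo=9, hi=11, mid=10, arr[mid]=37 -> 37 < 42, search right half
lo=11, hi=11, mid=11, arr[mid]=44 -> 44 > 42, search left half
lo=11 > hi=10, target 42 not found

Binary search determines that 42 is not in the array after 4 comparisons. The search space was exhausted without finding the target.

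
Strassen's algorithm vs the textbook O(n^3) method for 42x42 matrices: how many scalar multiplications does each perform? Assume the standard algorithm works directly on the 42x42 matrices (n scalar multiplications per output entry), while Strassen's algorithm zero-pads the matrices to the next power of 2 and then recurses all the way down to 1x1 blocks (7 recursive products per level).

Matrix multiplication for 42x42 matrices:

Strassen's algorithm requires power-of-2 dimensions. Pad 42x42 to 64x64 (next power of 2).

Standard algorithm: 42^3 = 74088 multiplications
Strassen's algorithm: 7^(log2(64)) = 7^6 = 117649 multiplications
Difference: 74088 - 117649 = -43561 (Strassen uses MORE here due to padding overhead — for small or just-over-power-of-2 n, padding can outweigh the per-level savings)

Standard: 74088 multiplications (42^3). Strassen: 117649 multiplications (7^6, after padding to 64x64). Strassen reduces 8 recursive multiplications to 7 at each level.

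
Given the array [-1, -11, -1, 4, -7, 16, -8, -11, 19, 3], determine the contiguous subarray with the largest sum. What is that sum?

Using Kadane's algorithm on [-1, -11, -1, 4, -7, 16, -8, -11, 19, 3]:

Scanning through the array:
Position 1 (value -11): max_ending_here = -11, max_so_far = -1
Position 2 (value -1): max_ending_here = -1, max_so_far = -1
Position 3 (value 4): max_ending_here = 4, max_so_far = 4
Position 4 (value -7): max_ending_here = -3, max_so_far = 4
Position 5 (value 16): max_ending_here = 16, max_so_far = 16
Position 6 (value -8): max_ending_here = 8, max_so_far = 16
Position 7 (value -11): max_ending_here = -3, max_so_far = 16
Position 8 (value 19): max_ending_here = 19, max_so_far = 19
Position 9 (value 3): max_ending_here = 22, max_so_far = 22

Maximum subarray: [19, 3]
Maximum sum: 22

The maximum subarray is [19, 3] with sum 22. This subarray runs from index 8 to index 9.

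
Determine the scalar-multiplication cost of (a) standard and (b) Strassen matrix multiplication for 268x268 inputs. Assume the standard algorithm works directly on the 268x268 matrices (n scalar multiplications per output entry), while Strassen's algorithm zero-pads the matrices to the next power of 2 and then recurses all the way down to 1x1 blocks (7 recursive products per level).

Matrix multiplication for 268x268 matrices:

Strassen's algorithm requires power-of-2 dimensions. Pad 268x268 to 512x512 (next power of 2).

Standard algorithm: 268^3 = 19248832 multiplications
Strassen's algorithm: 7^(log2(512)) = 7^9 = 40353607 multiplications
Difference: 19248832 - 40353607 = -21104775 (Strassen uses MORE here due to padding overhead — for small or just-over-power-of-2 n, padding can outweigh the per-level savings)

Standard: 19248832 multiplications (268^3). Strassen: 40353607 multiplications (7^9, after padding to 512x512). Strassen reduces 8 recursive multiplications to 7 at each level.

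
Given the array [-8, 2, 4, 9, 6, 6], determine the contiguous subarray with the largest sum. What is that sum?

Using Kadane's algorithm on [-8, 2, 4, 9, 6, 6]:

Scanning through the array:
Position 1 (value 2): max_ending_here = 2, max_so_far = 2
Position 2 (value 4): max_ending_here = 6, max_so_far = 6
Position 3 (value 9): max_ending_here = 15, max_so_far = 15
Position 4 (value 6): max_ending_here = 21, max_so_far = 21
Position 5 (value 6): max_ending_here = 27, max_so_far = 27

Maximum subarray: [2, 4, 9, 6, 6]
Maximum sum: 27

The maximum subarray is [2, 4, 9, 6, 6] with sum 27. This subarray runs from index 1 to index 5.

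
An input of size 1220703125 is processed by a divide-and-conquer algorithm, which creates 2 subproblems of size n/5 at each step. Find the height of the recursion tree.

For divide and conquer with division factor 5:

Problem sizes at each level:
Level 0: 1220703125
Level 1: 244140625
Level 2: 48828125
Level 3: 9765625
Level 4: 1953125
Level 5: 390625
Level 6: 78125
Level 7: 15625
Level 8: 3125
Level 9: 625
Level 10: 125
Level 11: 25
Level 12: 5
Level 13: 1

The root is level 0 and the size-1 base case is level 13 (the tree spans levels 0 through 13, i.e. 14 levels counting the root), so the depth is the number of divisions: log_5(1220703125) = 13

The recursion tree depth is log_5(1220703125) = 13. At each level, the problem size is divided by 5, so it takes 13 divisions to reduce to a base case of size 1. The algorithm makes 2 recursive calls at each level.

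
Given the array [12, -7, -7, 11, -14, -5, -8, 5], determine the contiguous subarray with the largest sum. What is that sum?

Using Kadane's algorithm on [12, -7, -7, 11, -14, -5, -8, 5]:

Scanning through the array:
Position 1 (value -7): max_ending_here = 5, max_so_far = 12
Position 2 (value -7): max_ending_here = -2, max_so_far = 12
Position 3 (value 11): max_ending_here = 11, max_so_far = 12
Position 4 (value -14): max_ending_here = -3, max_so_far = 12
Position 5 (value -5): max_ending_here = -5, max_so_far = 12
Position 6 (value -8): max_ending_here = -8, max_so_far = 12
Position 7 (value 5): max_ending_here = 5, max_so_far = 12

Maximum subarray: [12]
Maximum sum: 12

The maximum subarray is [12] with sum 12. This subarray runs from index 0 to index 0.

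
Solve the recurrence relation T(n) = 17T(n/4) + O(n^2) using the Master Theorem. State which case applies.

Master Theorem for T(n) = 17T(n/4) + O(n^2):

a = 17, b = 4, c = 2
log_b(a) = log_4(17) = 2.0437

Case 1: c = 2 < log_4(17) = 2.0437
T(n) = O(n^(log_4 17))

For T(n) = 17T(n/4) + O(n^2): log_4(17) = 2.0437. This is Case 1 of the Master Theorem (c < log_b(a), work dominated by leaves), giving O(n^(log_4 17)).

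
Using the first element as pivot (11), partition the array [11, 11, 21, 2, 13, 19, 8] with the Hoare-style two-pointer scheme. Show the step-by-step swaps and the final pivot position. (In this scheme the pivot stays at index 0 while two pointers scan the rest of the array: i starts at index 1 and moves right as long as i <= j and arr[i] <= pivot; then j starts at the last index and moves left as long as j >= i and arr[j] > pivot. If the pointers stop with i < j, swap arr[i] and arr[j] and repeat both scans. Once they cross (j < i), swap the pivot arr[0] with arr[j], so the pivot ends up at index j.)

Hoare-style two-pointer partition with pivot = 11:

Initial array: [11, 11, 21, 2, 13, 19, 8]

Pointers start at i = 1, j = 6.
i stops at index 2 (arr[2]=21 > 11), j stops at index 6 (arr[6]=8 <= 11): swap arr[2] and arr[6], array becomes [11, 11, 8, 2, 13, 19, 21]
i ends at 4, j ends at 3: the pointers have crossed (j < i), so scanning stops.

Swap pivot arr[0] with arr[3] to place pivot at position 3: [2, 11, 8, 11, 13, 19, 21]
Pivot position: 3

After partitioning with pivot 11, the array becomes [2, 11, 8, 11, 13, 19, 21]. The pivot is placed at index 3. All elements to the left of the pivot are <= 11, and all elements to the right are > 11.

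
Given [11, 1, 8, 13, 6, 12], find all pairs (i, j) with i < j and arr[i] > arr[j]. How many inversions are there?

Finding inversions in [11, 1, 8, 13, 6, 12]:

(0, 1): arr[0]=11 > arr[1]=1
(0, 2): arr[0]=11 > arr[2]=8
(0, 4): arr[0]=11 > arr[4]=6
(2, 4): arr[2]=8 > arr[4]=6
(3, 4): arr[3]=13 > arr[4]=6
(3, 5): arr[3]=13 > arr[5]=12

Total inversions: 6

The array has 6 inversion(s): (0,1), (0,2), (0,4), (2,4), (3,4), (3,5). Each pair (i,j) satisfies i < j and arr[i] > arr[j].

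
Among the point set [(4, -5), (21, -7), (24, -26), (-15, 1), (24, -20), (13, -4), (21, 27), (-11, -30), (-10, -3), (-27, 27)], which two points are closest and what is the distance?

Computing all pairwise distances among 10 points:

d((4, -5), (21, -7)) = 17.1172
d((4, -5), (24, -26)) = 29.0
d((4, -5), (-15, 1)) = 19.9249
d((4, -5), (24, -20)) = 25.0
d((4, -5), (13, -4)) = 9.0554
d((4, -5), (21, 27)) = 36.2353
d((4, -5), (-11, -30)) = 29.1548
d((4, -5), (-10, -3)) = 14.1421
d((4, -5), (-27, 27)) = 44.5533
d((21, -7), (24, -26)) = 19.2354
d((21, -7), (-15, 1)) = 36.8782
d((21, -7), (24, -20)) = 13.3417
d((21, -7), (13, -4)) = 8.544
d((21, -7), (21, 27)) = 34.0
d((21, -7), (-11, -30)) = 39.4081
d((21, -7), (-10, -3)) = 31.257
d((21, -7), (-27, 27)) = 58.8218
d((24, -26), (-15, 1)) = 47.4342
d((24, -26), (24, -20)) = 6.0 <-- minimum
d((24, -26), (13, -4)) = 24.5967
d((24, -26), (21, 27)) = 53.0848
d((24, -26), (-11, -30)) = 35.2278
d((24, -26), (-10, -3)) = 41.0488
d((24, -26), (-27, 27)) = 73.5527
d((-15, 1), (24, -20)) = 44.2945
d((-15, 1), (13, -4)) = 28.4429
d((-15, 1), (21, 27)) = 44.4072
d((-15, 1), (-11, -30)) = 31.257
d((-15, 1), (-10, -3)) = 6.4031
d((-15, 1), (-27, 27)) = 28.6356
d((24, -20), (13, -4)) = 19.4165
d((24, -20), (21, 27)) = 47.0956
d((24, -20), (-11, -30)) = 36.4005
d((24, -20), (-10, -3)) = 38.0132
d((24, -20), (-27, 27)) = 69.3542
d((13, -4), (21, 27)) = 32.0156
d((13, -4), (-11, -30)) = 35.3836
d((13, -4), (-10, -3)) = 23.0217
d((13, -4), (-27, 27)) = 50.6063
d((21, 27), (-11, -30)) = 65.3682
d((21, 27), (-10, -3)) = 43.1393
d((21, 27), (-27, 27)) = 48.0
d((-11, -30), (-10, -3)) = 27.0185
d((-11, -30), (-27, 27)) = 59.203
d((-10, -3), (-27, 27)) = 34.4819

Closest pair: (24, -26) and (24, -20) with distance 6.0

The closest pair is (24, -26) and (24, -20) with Euclidean distance 6.0. For 10 points, brute-force pairwise comparison is shown above. For large n, the divide-and-conquer algorithm (sort by x, recurse on halves, check the dividing strip) achieves O(n log n).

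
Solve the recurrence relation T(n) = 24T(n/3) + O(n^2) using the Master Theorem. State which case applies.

Master Theorem for T(n) = 24T(n/3) + O(n^2):

a = 24, b = 3, c = 2
log_b(a) = log_3(24) = 2.8928

Case 1: c = 2 < log_3(24) = 2.8928
T(n) = O(n^(log_3 24))

For T(n) = 24T(n/3) + O(n^2): log_3(24) = 2.8928. This is Case 1 of the Master Theorem (c < log_b(a), work dominated by leaves), giving O(n^(log_3 24)).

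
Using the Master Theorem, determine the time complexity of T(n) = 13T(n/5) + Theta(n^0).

Master Theorem for T(n) = 13T(n/5) + O(n^0):

a = 13, b = 5, c = 0
log_b(a) = log_5(13) = 1.5937

Case 1: c = 0 < log_5(13) = 1.5937
T(n) = O(n^(log_5 13))

For T(n) = 13T(n/5) + O(n^0): log_5(13) = 1.5937. This is Case 1 of the Master Theorem (c < log_b(a), work dominated by leaves), giving O(n^(log_5 13)).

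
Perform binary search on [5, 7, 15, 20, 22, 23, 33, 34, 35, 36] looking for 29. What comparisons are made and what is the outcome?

Binary search for 29 in [5, 7, 15, 20, 22, 23, 33, 34, 35, 36]:

lo=0, hi=9, mid=4, arr[mid]=22 -> 22 < 29, search right half
lo=5, hi=9, mid=7, arr[mid]=34 -> 34 > 29, search left half
lo=5, hi=6, mid=5, arr[mid]=23 -> 23 < 29, search right half
lo=6, hi=6, mid=6, arr[mid]=33 -> 33 > 29, search left half
lo=6 > hi=5, target 29 not found

Binary search determines that 29 is not in the array after 4 comparisons. The search space was exhausted without finding the target.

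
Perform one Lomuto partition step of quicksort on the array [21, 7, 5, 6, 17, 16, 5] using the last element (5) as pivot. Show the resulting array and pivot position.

Lomuto partition with pivot = 5:

Initial array: [21, 7, 5, 6, 17, 16, 5]

arr[0]=21 > 5: no swap
arr[1]=7 > 5: no swap
arr[2]=5 <= 5: swap with position 0, array becomes [5, 7, 21, 6, 17, 16, 5]
arr[3]=6 > 5: no swap
arr[4]=17 > 5: no swap
arr[5]=16 > 5: no swap

Place pivot at position 1: [5, 5, 21, 6, 17, 16, 7]
Pivot position: 1

After partitioning with pivot 5, the array becomes [5, 5, 21, 6, 17, 16, 7]. The pivot is placed at index 1. All elements to the left of the pivot are <= 5, and all elements to the right are > 5.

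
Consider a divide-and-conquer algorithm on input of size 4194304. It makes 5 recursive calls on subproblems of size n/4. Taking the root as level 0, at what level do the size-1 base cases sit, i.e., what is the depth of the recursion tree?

For divide and conquer with division factor 4:

Problem sizes at each level:
Level 0: 4194304
Level 1: 1048576
Level 2: 262144
Level 3: 65536
Level 4: 16384
Level 5: 4096
Level 6: 1024
Level 7: 256
Level 8: 64
Level 9: 16
Level 10: 4
Level 11: 1

The root is level 0 and the size-1 base case is level 11 (the tree spans levels 0 through 11, i.e. 12 levels counting the root), so the depth is the number of divisions: log_4(4194304) = 11

The recursion tree depth is log_4(4194304) = 11. At each level, the problem size is divided by 4, so it takes 11 divisions to reduce to a base case of size 1. The algorithm makes 5 recursive calls at each level.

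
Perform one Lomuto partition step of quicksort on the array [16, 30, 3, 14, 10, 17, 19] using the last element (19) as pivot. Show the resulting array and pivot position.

Lomuto partition with pivot = 19:

Initial array: [16, 30, 3, 14, 10, 17, 19]

arr[0]=16 <= 19: swap with position 0, array becomes [16, 30, 3, 14, 10, 17, 19]
arr[1]=30 > 19: no swap
arr[2]=3 <= 19: swap with position 1, array becomes [16, 3, 30, 14, 10, 17, 19]
arr[3]=14 <= 19: swap with position 2, array becomes [16, 3, 14, 30, 10, 17, 19]
arr[4]=10 <= 19: swap with position 3, array becomes [16, 3, 14, 10, 30, 17, 19]
arr[5]=17 <= 19: swap with position 4, array becomes [16, 3, 14, 10, 17, 30, 19]

Place pivot at position 5: [16, 3, 14, 10, 17, 19, 30]
Pivot position: 5

After partitioning with pivot 19, the array becomes [16, 3, 14, 10, 17, 19, 30]. The pivot is placed at index 5. All elements to the left of the pivot are <= 19, and all elements to the right are > 19.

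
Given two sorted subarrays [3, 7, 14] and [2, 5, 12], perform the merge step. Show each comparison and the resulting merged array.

Merging process:

Compare 3 vs 2: take 2 from right. Merged: [2]
Compare 3 vs 5: take 3 from left. Merged: [2, 3]
Compare 7 vs 5: take 5 from right. Merged: [2, 3, 5]
Compare 7 vs 12: take 7 from left. Merged: [2, 3, 5, 7]
Compare 14 vs 12: take 12 from right. Merged: [2, 3, 5, 7, 12]
Append remaining from left: [14]. Merged: [2, 3, 5, 7, 12, 14]

Final merged array: [2, 3, 5, 7, 12, 14]
Total comparisons: 5

The merged array is [2, 3, 5, 7, 12, 14], requiring 5 comparisons. The merge step runs in O(n) time where n is the total number of elements.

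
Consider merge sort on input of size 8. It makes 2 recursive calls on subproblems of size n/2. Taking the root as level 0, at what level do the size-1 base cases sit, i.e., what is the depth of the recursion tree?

For divide and conquer with division factor 2:

Problem sizes at each level:
Level 0: 8
Level 1: 4
Level 2: 2
Level 3: 1

The root is level 0 and the size-1 base case is level 3 (the tree spans levels 0 through 3, i.e. 4 levels counting the root), so the depth is the number of divisions: log_2(8) = 3

The recursion tree depth is log_2(8) = 3. At each level, the problem size is divided by 2, so it takes 3 divisions to reduce to a base case of size 1. The algorithm makes 2 recursive calls at each level.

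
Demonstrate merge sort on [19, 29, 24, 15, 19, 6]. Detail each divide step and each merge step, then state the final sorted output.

Merge sort trace:

Split: [19, 29, 24, 15, 19, 6] -> [19, 29, 24] and [15, 19, 6]
  Split: [19, 29, 24] -> [19] and [29, 24]
    Split: [29, 24] -> [29] and [24]
    Merge: [29] + [24] -> [24, 29]
  Merge: [19] + [24, 29] -> [19, 24, 29]
  Split: [15, 19, 6] -> [15] and [19, 6]
    Split: [19, 6] -> [19] and [6]
    Merge: [19] + [6] -> [6, 19]
  Merge: [15] + [6, 19] -> [6, 15, 19]
Merge: [19, 24, 29] + [6, 15, 19] -> [6, 15, 19, 19, 24, 29]

Final sorted array: [6, 15, 19, 19, 24, 29]

The merge sort proceeds by recursively splitting the array and merging sorted halves.
After all merges, the sorted array is [6, 15, 19, 19, 24, 29].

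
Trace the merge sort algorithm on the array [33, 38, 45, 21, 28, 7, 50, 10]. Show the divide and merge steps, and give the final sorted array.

Merge sort trace:

Split: [33, 38, 45, 21, 28, 7, 50, 10] -> [33, 38, 45, 21] and [28, 7, 50, 10]
  Split: [33, 38, 45, 21] -> [33, 38] and [45, 21]
    Split: [33, 38] -> [33] and [38]
    Merge: [33] + [38] -> [33, 38]
    Split: [45, 21] -> [45] and [21]
    Merge: [45] + [21] -> [21, 45]
  Merge: [33, 38] + [21, 45] -> [21, 33, 38, 45]
  Split: [28, 7, 50, 10] -> [28, 7] and [50, 10]
    Split: [28, 7] -> [28] and [7]
    Merge: [28] + [7] -> [7, 28]
    Split: [50, 10] -> [50] and [10]
    Merge: [50] + [10] -> [10, 50]
  Merge: [7, 28] + [10, 50] -> [7, 10, 28, 50]
Merge: [21, 33, 38, 45] + [7, 10, 28, 50] -> [7, 10, 21, 28, 33, 38, 45, 50]

Final sorted array: [7, 10, 21, 28, 33, 38, 45, 50]

The merge sort proceeds by recursively splitting the array and merging sorted halves.
After all merges, the sorted array is [7, 10, 21, 28, 33, 38, 45, 50].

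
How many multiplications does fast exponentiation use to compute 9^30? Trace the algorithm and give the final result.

Computing 9^30 by squaring (build up from 9^1; each line after the first costs one multiplication):

9^1 = 9
9^2 = (9^1)^2 = 9^2 = 81
9^3 = 9 * 9^2 = 9 * 81 = 729
9^6 = (9^3)^2 = 729^2 = 531441
9^7 = 9 * 9^6 = 9 * 531441 = 4782969
9^14 = (9^7)^2 = 4782969^2 = 22876792454961
9^15 = 9 * 9^14 = 9 * 22876792454961 = 205891132094649
9^30 = (9^15)^2 = 205891132094649^2 = 42391158275216203514294433201

Result: 42391158275216203514294433201
Multiplications needed: 7 (7 lines after 9^1)

9^30 = 42391158275216203514294433201. Using exponentiation by squaring, this requires 7 multiplications. The key idea: if the exponent is even, square the half-power; if odd, multiply by the base once.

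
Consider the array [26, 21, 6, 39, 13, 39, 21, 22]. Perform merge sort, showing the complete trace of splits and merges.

Merge sort trace:

Split: [26, 21, 6, 39, 13, 39, 21, 22] -> [26, 21, 6, 39] and [13, 39, 21, 22]
  Split: [26, 21, 6, 39] -> [26, 21] and [6, 39]
    Split: [26, 21] -> [26] and [21]
    Merge: [26] + [21] -> [21, 26]
    Split: [6, 39] -> [6] and [39]
    Merge: [6] + [39] -> [6, 39]
  Merge: [21, 26] + [6, 39] -> [6, 21, 26, 39]
  Split: [13, 39, 21, 22] -> [13, 39] and [21, 22]
    Split: [13, 39] -> [13] and [39]
    Merge: [13] + [39] -> [13, 39]
    Split: [21, 22] -> [21] and [22]
    Merge: [21] + [22] -> [21, 22]
  Merge: [13, 39] + [21, 22] -> [13, 21, 22, 39]
Merge: [6, 21, 26, 39] + [13, 21, 22, 39] -> [6, 13, 21, 21, 22, 26, 39, 39]

Final sorted array: [6, 13, 21, 21, 22, 26, 39, 39]

The merge sort proceeds by recursively splitting the array and merging sorted halves.
After all merges, the sorted array is [6, 13, 21, 21, 22, 26, 39, 39].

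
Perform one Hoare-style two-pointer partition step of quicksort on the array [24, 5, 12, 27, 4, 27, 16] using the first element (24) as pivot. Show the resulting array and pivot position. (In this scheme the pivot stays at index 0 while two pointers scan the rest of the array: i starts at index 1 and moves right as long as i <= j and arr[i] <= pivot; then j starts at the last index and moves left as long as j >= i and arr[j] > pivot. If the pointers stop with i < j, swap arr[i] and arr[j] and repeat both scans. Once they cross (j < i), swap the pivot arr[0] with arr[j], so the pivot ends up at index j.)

Hoare-style two-pointer partition with pivot = 24:

Initial array: [24, 5, 12, 27, 4, 27, 16]

Pointers start at i = 1, j = 6.
i stops at index 3 (arr[3]=27 > 24), j stops at index 6 (arr[6]=16 <= 24): swap arr[3] and arr[6], array becomes [24, 5, 12, 16, 4, 27, 27]
i ends at 5, j ends at 4: the pointers have crossed (j < i), so scanning stops.

Swap pivot arr[0] with arr[4] to place pivot at position 4: [4, 5, 12, 16, 24, 27, 27]
Pivot position: 4

After partitioning with pivot 24, the array becomes [4, 5, 12, 16, 24, 27, 27]. The pivot is placed at index 4. All elements to the left of the pivot are <= 24, and all elements to the right are > 24.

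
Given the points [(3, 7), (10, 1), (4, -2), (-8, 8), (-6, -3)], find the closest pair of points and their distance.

Computing all pairwise distances among 5 points:

d((3, 7), (10, 1)) = 9.2195
d((3, 7), (4, -2)) = 9.0554
d((3, 7), (-8, 8)) = 11.0454
d((3, 7), (-6, -3)) = 13.4536
d((10, 1), (4, -2)) = 6.7082 <-- minimum
d((10, 1), (-8, 8)) = 19.3132
d((10, 1), (-6, -3)) = 16.4924
d((4, -2), (-8, 8)) = 15.6205
d((4, -2), (-6, -3)) = 10.0499
d((-8, 8), (-6, -3)) = 11.1803

Closest pair: (10, 1) and (4, -2) with distance 6.7082

The closest pair is (10, 1) and (4, -2) with Euclidean distance 6.7082. For 5 points, brute-force pairwise comparison is shown above. For large n, the divide-and-conquer algorithm (sort by x, recurse on halves, check the dividing strip) achieves O(n log n).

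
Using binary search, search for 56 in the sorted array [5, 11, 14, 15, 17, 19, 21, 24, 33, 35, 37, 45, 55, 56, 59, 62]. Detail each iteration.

Binary search for 56 in [5, 11, 14, 15, 17, 19, 21, 24, 33, 35, 37, 45, 55, 56, 59, 62]:

lo=0, hi=15, mid=7, arr[mid]=24 -> 24 < 56, search right half
lo=8, hi=15, mid=11, arr[mid]=45 -> 45 < 56, search right half
lo=12, hi=15, mid=13, arr[mid]=56 -> Found target at index 13!

Binary search finds 56 at index 13 after 3 comparisons. The search repeatedly halves the search space by comparing with the middle element.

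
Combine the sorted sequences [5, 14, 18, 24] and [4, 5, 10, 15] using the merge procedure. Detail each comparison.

Merging process:

Compare 5 vs 4: take 4 from right. Merged: [4]
Compare 5 vs 5: take 5 from left. Merged: [4, 5]
Compare 14 vs 5: take 5 from right. Merged: [4, 5, 5]
Compare 14 vs 10: take 10 from right. Merged: [4, 5, 5, 10]
Compare 14 vs 15: take 14 from left. Merged: [4, 5, 5, 10, 14]
Compare 18 vs 15: take 15 from right. Merged: [4, 5, 5, 10, 14, 15]
Append remaining from left: [18, 24]. Merged: [4, 5, 5, 10, 14, 15, 18, 24]

Final merged array: [4, 5, 5, 10, 14, 15, 18, 24]
Total comparisons: 6

The merged array is [4, 5, 5, 10, 14, 15, 18, 24], requiring 6 comparisons. The merge step runs in O(n) time where n is the total number of elements.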